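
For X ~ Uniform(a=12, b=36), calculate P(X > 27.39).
0.358750

We have X ~ Uniform(a=12, b=36).

P(X > 27.39) = 1 - P(X ≤ 27.39)
                = 1 - F(27.39)
                = 1 - 0.641250
                = 0.358750

So there's approximately a 35.9% chance that X exceeds 27.39.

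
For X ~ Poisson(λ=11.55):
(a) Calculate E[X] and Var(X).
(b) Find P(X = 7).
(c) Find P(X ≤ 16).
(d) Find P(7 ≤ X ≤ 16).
(a) E[X] = 11.5500, Var(X) = 11.5500
(b) P(X = 7) = 0.052425
(c) P(X ≤ 16) = 0.921314
(d) P(7 ≤ X ≤ 16) = 0.862652

We have X ~ Poisson(λ=11.55).

(a) Moments:
E[X] = 11.5500
Var(X) = 11.5500
σ = √Var(X) = 3.3985

(b) Point probability using PMF:
P(X = 7) = 0.052425

(c) Cumulative probability using CDF:
P(X ≤ 16) = F(16) = 0.921314

(d) Range probability:
P(7 ≤ X ≤ 16) = P(X ≤ 16) - P(X ≤ 6)
                   = F(16) - F(6)
                   = 0.921314 - 0.058662
                   = 0.862652

This means approximately 86.3% of outcomes fall in the interval [7, 16].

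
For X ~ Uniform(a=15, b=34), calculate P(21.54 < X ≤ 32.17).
0.559474

We have X ~ Uniform(a=15, b=34).

To find P(21.54 < X ≤ 32.17), we use:
P(21.54 < X ≤ 32.17) = P(X ≤ 32.17) - P(X ≤ 21.54)
                 = F(32.17) - F(21.54)
                 = 0.903684 - 0.344211
                 = 0.559474

So there's approximately a 55.9% chance that X falls in this range.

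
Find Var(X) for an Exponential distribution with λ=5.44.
0.0338

We have X ~ Exponential(λ=5.44).

For an Exponential distribution with λ=5.44:
Var(X) = 0.0338

The variance measures the spread of the distribution around the mean.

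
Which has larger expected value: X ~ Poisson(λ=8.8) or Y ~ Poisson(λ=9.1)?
Y has larger mean (9.1000 > 8.8000)

Compute the expected value for each distribution:

X ~ Poisson(λ=8.8):
E[X] = 8.8000

Y ~ Poisson(λ=9.1):
E[Y] = 9.1000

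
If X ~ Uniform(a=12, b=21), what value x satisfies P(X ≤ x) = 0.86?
19.7400

We have X ~ Uniform(a=12, b=21).

We want to find x such that P(X ≤ x) = 0.86.

This is the 86th percentile, which means 86% of values fall below this point.

Using the inverse CDF (quantile function):
x = F⁻¹(0.86) = 19.7400

Verification: P(X ≤ 19.7400) = 0.86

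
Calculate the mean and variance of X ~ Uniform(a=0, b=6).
E[X] = 3.0000, Var(X) = 3.0000

We have X ~ Uniform(a=0, b=6).

For a Uniform distribution with a=0, b=6:

Expected value:
E[X] = 3.0000

Variance:
Var(X) = 3.0000

Standard deviation:
σ = √Var(X) = 1.7321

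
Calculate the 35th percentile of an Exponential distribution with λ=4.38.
0.0984

We have X ~ Exponential(λ=4.38).

We want to find x such that P(X ≤ x) = 0.35.

This is the 35th percentile, which means 35% of values fall below this point.

Using the inverse CDF (quantile function):
x = F⁻¹(0.35) = 0.0984

Verification: P(X ≤ 0.0984) = 0.35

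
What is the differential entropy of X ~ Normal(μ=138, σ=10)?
3.7215 nats

We have X ~ Normal(μ=138, σ=10).

The differential entropy measures the uncertainty or information content of the distribution.

For a Normal distribution with μ=138, σ=10:
h(X) = 3.7215 nats

(In bits, this would be 5.3690 bits.)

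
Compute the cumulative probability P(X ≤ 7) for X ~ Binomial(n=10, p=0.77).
0.413717

We have X ~ Binomial(n=10, p=0.77).

The CDF gives us P(X ≤ k).

Using the CDF:
P(X ≤ 7) = 0.413717

This means there's approximately a 41.4% chance that X is at most 7.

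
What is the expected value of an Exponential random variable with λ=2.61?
0.3831

We have X ~ Exponential(λ=2.61).

For an Exponential distribution with λ=2.61:
E[X] = 0.3831

This is the expected (average) value of X.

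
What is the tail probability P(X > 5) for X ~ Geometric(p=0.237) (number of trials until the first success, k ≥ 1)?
0.258597

We have X ~ Geometric(p=0.237) (number of trials until the first success, k ≥ 1).

P(X > 5) = 1 - P(X ≤ 5)
                = 1 - F(5)
                = 1 - 0.741403
                = 0.258597

So there's approximately a 25.9% chance that X exceeds 5.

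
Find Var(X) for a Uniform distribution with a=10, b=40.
75.0000

We have X ~ Uniform(a=10, b=40).

For a Uniform distribution with a=10, b=40:
Var(X) = 75.0000

The variance measures the spread of the distribution around the mean.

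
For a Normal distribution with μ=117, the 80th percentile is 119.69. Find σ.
σ = 3.1962

For X ~ Normal(μ, σ), the p-th percentile satisfies x = μ + z_p × σ,
where z_p = Φ⁻¹(p) is the standard normal quantile.

Step 1: z_{0.8} = Φ⁻¹(0.8) = 0.8416

Step 2: Solve for σ:
119.69 = 117 + 0.8416 × σ
σ = (119.69 - 117) / 0.8416
σ = 2.69 / 0.8416
σ = 3.1962

Verification: μ + z × σ = 117 + 0.8416 × 3.1962 = 119.69 ✓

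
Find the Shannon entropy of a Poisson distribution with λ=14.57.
2.7525 nats

We have X ~ Poisson(λ=14.57).

The Shannon entropy measures the uncertainty or information content of the distribution.

For a Poisson distribution with λ=14.57:
H(X) = 2.7525 nats

(In bits, this would be 3.9710 bits.)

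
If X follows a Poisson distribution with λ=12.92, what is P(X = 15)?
0.087368

We have X ~ Poisson(λ=12.92).

For a Poisson distribution, the PMF gives us the probability of each outcome.

Using the PMF formula:
P(X = 15) = 0.087368

Rounded to 4 decimal places: 0.0874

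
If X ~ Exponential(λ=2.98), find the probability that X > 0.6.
0.167294

We have X ~ Exponential(λ=2.98).

P(X > 0.6) = 1 - P(X ≤ 0.6)
                = 1 - F(0.6)
                = 1 - 0.832706
                = 0.167294

So there's approximately a 16.7% chance that X exceeds 0.6.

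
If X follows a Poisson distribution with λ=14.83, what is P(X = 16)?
0.094853

We have X ~ Poisson(λ=14.83).

For a Poisson distribution, the PMF gives us the probability of each outcome.

Using the PMF formula:
P(X = 16) = 0.094853

Rounded to 4 decimal places: 0.0949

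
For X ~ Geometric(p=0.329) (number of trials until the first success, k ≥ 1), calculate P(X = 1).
0.329000

We have X ~ Geometric(p=0.329) (number of trials until the first success, k ≥ 1).

For a Geometric distribution, the PMF gives us the probability of each outcome.

Using the PMF formula:
P(X = 1) = 0.329000

Rounded to 4 decimal places: 0.3290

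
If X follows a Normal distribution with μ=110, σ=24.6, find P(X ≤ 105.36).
0.425196

We have X ~ Normal(μ=110, σ=24.6).

The CDF gives us P(X ≤ k).

Using the CDF:
P(X ≤ 105.36) = 0.425196

This means there's approximately a 42.5% chance that X is at most 105.36.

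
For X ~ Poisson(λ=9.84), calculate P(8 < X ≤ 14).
0.573488

We have X ~ Poisson(λ=9.84).

To find P(8 < X ≤ 14), we use:
P(8 < X ≤ 14) = P(X ≤ 14) - P(X ≤ 8)
                 = F(14) - F(8)
                 = 0.924608 - 0.351121
                 = 0.573488

So there's approximately a 57.3% chance that X falls in this range.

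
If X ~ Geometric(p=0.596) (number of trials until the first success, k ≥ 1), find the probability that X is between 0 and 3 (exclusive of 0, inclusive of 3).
0.934061

We have X ~ Geometric(p=0.596) (number of trials until the first success, k ≥ 1).

To find P(0 < X ≤ 3), we use:
P(0 < X ≤ 3) = P(X ≤ 3) - P(X ≤ 0)
                 = F(3) - F(0)
                 = 0.934061 - 0.000000
                 = 0.934061

So there's approximately a 93.4% chance that X falls in this range.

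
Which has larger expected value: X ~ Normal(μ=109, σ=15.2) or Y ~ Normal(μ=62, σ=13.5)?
X has larger mean (109.0000 > 62.0000)

Compute the expected value for each distribution:

X ~ Normal(μ=109, σ=15.2):
E[X] = 109.0000

Y ~ Normal(μ=62, σ=13.5):
E[Y] = 62.0000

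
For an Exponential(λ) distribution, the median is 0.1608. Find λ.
λ = 4.3106

For X ~ Exponential(λ), the CDF is F(x) = 1 - e^(-λx).
The median m satisfies F(m) = 0.5:
1 - e^(-λm) = 0.5
e^(-λm) = 0.5
λm = ln(2)
m = ln(2) / λ

Given m = 0.1608:
λ = ln(2) / 0.1608 = 0.693147 / 0.1608 = 4.3106

Verification: ln(2) / 4.3106 = 0.1608 ✓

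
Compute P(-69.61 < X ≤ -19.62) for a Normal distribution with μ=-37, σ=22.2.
0.712225

We have X ~ Normal(μ=-37, σ=22.2).

To find P(-69.61 < X ≤ -19.62), we use:
P(-69.61 < X ≤ -19.62) = P(X ≤ -19.62) - P(X ≤ -69.61)
                 = F(-19.62) - F(-69.61)
                 = 0.783152 - 0.070927
                 = 0.712225

So there's approximately a 71.2% chance that X falls in this range.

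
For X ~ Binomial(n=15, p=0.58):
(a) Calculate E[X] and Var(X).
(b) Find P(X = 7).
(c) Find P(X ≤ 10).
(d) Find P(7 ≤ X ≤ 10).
(a) E[X] = 8.7000, Var(X) = 3.6540
(b) P(X = 7) = 0.137575
(c) P(X ≤ 10) = 0.826094
(d) P(7 ≤ X ≤ 10) = 0.700692

We have X ~ Binomial(n=15, p=0.58).

(a) Moments:
E[X] = 8.7000
Var(X) = 3.6540
σ = √Var(X) = 1.9115

(b) Point probability using PMF:
P(X = 7) = 0.137575

(c) Cumulative probability using CDF:
P(X ≤ 10) = F(10) = 0.826094

(d) Range probability:
P(7 ≤ X ≤ 10) = P(X ≤ 10) - P(X ≤ 6)
                   = F(10) - F(6)
                   = 0.826094 - 0.125402
                   = 0.700692

This means approximately 70.1% of outcomes fall in the interval [7, 10].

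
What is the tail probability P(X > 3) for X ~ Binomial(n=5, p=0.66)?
0.447804

We have X ~ Binomial(n=5, p=0.66).

P(X > 3) = 1 - P(X ≤ 3)
                = 1 - F(3)
                = 1 - 0.552196
                = 0.447804

So there's approximately a 44.8% chance that X exceeds 3.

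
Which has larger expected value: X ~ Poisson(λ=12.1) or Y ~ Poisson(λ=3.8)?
X has larger mean (12.1000 > 3.8000)

Compute the expected value for each distribution:

X ~ Poisson(λ=12.1):
E[X] = 12.1000

Y ~ Poisson(λ=3.8):
E[Y] = 3.8000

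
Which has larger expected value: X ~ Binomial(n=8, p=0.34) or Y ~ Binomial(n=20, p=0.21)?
Y has larger mean (4.2000 > 2.7200)

Compute the expected value for each distribution:

X ~ Binomial(n=8, p=0.34):
E[X] = 2.7200

Y ~ Binomial(n=20, p=0.21):
E[Y] = 4.2000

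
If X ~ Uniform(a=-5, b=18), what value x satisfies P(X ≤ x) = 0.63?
9.4900

We have X ~ Uniform(a=-5, b=18).

We want to find x such that P(X ≤ x) = 0.63.

This is the 63rd percentile, which means 63% of values fall below this point.

Using the inverse CDF (quantile function):
x = F⁻¹(0.63) = 9.4900

Verification: P(X ≤ 9.4900) = 0.63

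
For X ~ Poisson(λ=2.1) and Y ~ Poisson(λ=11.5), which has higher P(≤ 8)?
X has higher probability (P(X ≤ 8) = 0.9997 > P(Y ≤ 8) = 0.1906)

Compute P(≤ 8) for each distribution:

X ~ Poisson(λ=2.1):
P(X ≤ 8) = 0.9997

Y ~ Poisson(λ=11.5):
P(Y ≤ 8) = 0.1906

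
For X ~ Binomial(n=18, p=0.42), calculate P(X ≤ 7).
0.493830

We have X ~ Binomial(n=18, p=0.42).

The CDF gives us P(X ≤ k).

Using the CDF:
P(X ≤ 7) = 0.493830

This means there's approximately a 49.4% chance that X is at most 7.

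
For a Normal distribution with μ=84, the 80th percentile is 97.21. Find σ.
σ = 15.6959

For X ~ Normal(μ, σ), the p-th percentile satisfies x = μ + z_p × σ,
where z_p = Φ⁻¹(p) is the standard normal quantile.

Step 1: z_{0.8} = Φ⁻¹(0.8) = 0.8416

Step 2: Solve for σ:
97.21 = 84 + 0.8416 × σ
σ = (97.21 - 84) / 0.8416
σ = 13.21 / 0.8416
σ = 15.6959

Verification: μ + z × σ = 84 + 0.8416 × 15.6959 = 97.21 ✓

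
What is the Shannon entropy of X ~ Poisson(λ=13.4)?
2.7101 nats

We have X ~ Poisson(λ=13.4).

The Shannon entropy measures the uncertainty or information content of the distribution.

For a Poisson distribution with λ=13.4:
H(X) = 2.7101 nats

(In bits, this would be 3.9098 bits.)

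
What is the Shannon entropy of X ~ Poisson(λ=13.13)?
2.6998 nats

We have X ~ Poisson(λ=13.13).

The Shannon entropy measures the uncertainty or information content of the distribution.

For a Poisson distribution with λ=13.13:
H(X) = 2.6998 nats

(In bits, this would be 3.8949 bits.)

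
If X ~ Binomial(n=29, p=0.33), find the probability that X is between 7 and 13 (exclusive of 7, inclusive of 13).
0.727619

We have X ~ Binomial(n=29, p=0.33).

To find P(7 < X ≤ 13), we use:
P(7 < X ≤ 13) = P(X ≤ 13) - P(X ≤ 7)
                 = F(13) - F(7)
                 = 0.936873 - 0.209254
                 = 0.727619

So there's approximately a 72.8% chance that X falls in this range.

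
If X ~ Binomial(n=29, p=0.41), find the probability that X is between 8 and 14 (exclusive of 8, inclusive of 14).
0.739377

We have X ~ Binomial(n=29, p=0.41).

To find P(8 < X ≤ 14), we use:
P(8 < X ≤ 14) = P(X ≤ 14) - P(X ≤ 8)
                 = F(14) - F(8)
                 = 0.837886 - 0.098509
                 = 0.739377

So there's approximately a 73.9% chance that X falls in this range.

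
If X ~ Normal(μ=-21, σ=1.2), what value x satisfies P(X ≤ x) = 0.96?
-18.8992

We have X ~ Normal(μ=-21, σ=1.2).

We want to find x such that P(X ≤ x) = 0.96.

This is the 96th percentile, which means 96% of values fall below this point.

Using the inverse CDF (quantile function):
x = F⁻¹(0.96) = -18.8992

Verification: P(X ≤ -18.8992) = 0.96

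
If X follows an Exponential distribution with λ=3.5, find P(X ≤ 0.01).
0.034395

We have X ~ Exponential(λ=3.5).

The CDF gives us P(X ≤ k).

Using the CDF:
P(X ≤ 0.01) = 0.034395

This means there's approximately a 3.4% chance that X is at most 0.01.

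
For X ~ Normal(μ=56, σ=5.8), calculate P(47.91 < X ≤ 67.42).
0.893988

We have X ~ Normal(μ=56, σ=5.8).

To find P(47.91 < X ≤ 67.42), we use:
P(47.91 < X ≤ 67.42) = P(X ≤ 67.42) - P(X ≤ 47.91)
                 = F(67.42) - F(47.91)
                 = 0.975521 - 0.081534
                 = 0.893988

So there's approximately a 89.4% chance that X falls in this range.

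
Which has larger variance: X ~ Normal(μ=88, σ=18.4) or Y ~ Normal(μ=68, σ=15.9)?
X has larger variance (338.5600 > 252.8100)

Compute the variance for each distribution:

X ~ Normal(μ=88, σ=18.4):
Var(X) = 338.5600

Y ~ Normal(μ=68, σ=15.9):
Var(Y) = 252.8100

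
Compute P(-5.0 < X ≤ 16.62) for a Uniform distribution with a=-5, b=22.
0.800741

We have X ~ Uniform(a=-5, b=22).

To find P(-5.0 < X ≤ 16.62), we use:
P(-5.0 < X ≤ 16.62) = P(X ≤ 16.62) - P(X ≤ -5.0)
                 = F(16.62) - F(-5.0)
                 = 0.800741 - 0.000000
                 = 0.800741

So there's approximately a 80.1% chance that X falls in this range.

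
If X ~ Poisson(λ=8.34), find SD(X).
2.8879

We have X ~ Poisson(λ=8.34).

For a Poisson distribution with λ=8.34:
σ = √Var(X) = 2.8879

The standard deviation is the square root of the variance.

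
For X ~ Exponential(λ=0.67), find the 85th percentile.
2.8315

We have X ~ Exponential(λ=0.67).

We want to find x such that P(X ≤ x) = 0.85.

This is the 85th percentile, which means 85% of values fall below this point.

Using the inverse CDF (quantile function):
x = F⁻¹(0.85) = 2.8315

Verification: P(X ≤ 2.8315) = 0.85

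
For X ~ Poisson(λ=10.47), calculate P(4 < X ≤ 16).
0.939733

We have X ~ Poisson(λ=10.47).

To find P(4 < X ≤ 16), we use:
P(4 < X ≤ 16) = P(X ≤ 16) - P(X ≤ 4)
                 = F(16) - F(4)
                 = 0.961249 - 0.021516
                 = 0.939733

So there's approximately a 94.0% chance that X falls in this range.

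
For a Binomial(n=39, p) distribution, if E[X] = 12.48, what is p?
p = 0.32

For a Binomial(n, p) distribution:
E[X] = n × p

Given n = 39 and E[X] = 12.48:
12.48 = 39 × p
p = 12.48 / 39 = 0.32

Verification: Binomial(39, 0.32) has E[X] = 12.48 ✓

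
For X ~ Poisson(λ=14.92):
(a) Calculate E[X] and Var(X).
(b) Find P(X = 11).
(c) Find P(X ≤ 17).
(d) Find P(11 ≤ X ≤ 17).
(a) E[X] = 14.9200, Var(X) = 14.9200
(b) P(X = 11) = 0.067706
(c) P(X ≤ 17) = 0.755601
(d) P(11 ≤ X ≤ 17) = 0.633196

We have X ~ Poisson(λ=14.92).

(a) Moments:
E[X] = 14.9200
Var(X) = 14.9200
σ = √Var(X) = 3.8626

(b) Point probability using PMF:
P(X = 11) = 0.067706

(c) Cumulative probability using CDF:
P(X ≤ 17) = F(17) = 0.755601

(d) Range probability:
P(11 ≤ X ≤ 17) = P(X ≤ 17) - P(X ≤ 10)
                   = F(17) - F(10)
                   = 0.755601 - 0.122405
                   = 0.633196

This means approximately 63.3% of outcomes fall in the interval [11, 17].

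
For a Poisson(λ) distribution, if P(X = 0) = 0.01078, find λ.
λ = 4.5301

For a Poisson(λ) distribution, the PMF at 0 is:
P(X = 0) = λ^0 e^(-λ) / 0! = e^(-λ)

Given P(X = 0) = 0.01078:
e^(-λ) = 0.01078
-λ = ln(0.01078)
λ = -ln(0.01078) = 4.5301

Verification: e^(-4.5301) = 0.01078 ✓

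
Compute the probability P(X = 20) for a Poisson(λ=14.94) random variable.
0.040976

We have X ~ Poisson(λ=14.94).

For a Poisson distribution, the PMF gives us the probability of each outcome.

Using the PMF formula:
P(X = 20) = 0.040976

Rounded to 4 decimal places: 0.0410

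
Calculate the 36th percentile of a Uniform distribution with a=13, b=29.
18.7600

We have X ~ Uniform(a=13, b=29).

We want to find x such that P(X ≤ x) = 0.36.

This is the 36th percentile, which means 36% of values fall below this point.

Using the inverse CDF (quantile function):
x = F⁻¹(0.36) = 18.7600

Verification: P(X ≤ 18.7600) = 0.36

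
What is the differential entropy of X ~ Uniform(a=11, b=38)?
3.2958 nats

We have X ~ Uniform(a=11, b=38).

The differential entropy measures the uncertainty or information content of the distribution.

For a Uniform distribution with a=11, b=38:
h(X) = 3.2958 nats

(In bits, this would be 4.7549 bits.)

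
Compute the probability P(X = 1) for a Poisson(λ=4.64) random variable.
0.044812

We have X ~ Poisson(λ=4.64).

For a Poisson distribution, the PMF gives us the probability of each outcome.

Using the PMF formula:
P(X = 1) = 0.044812

Rounded to 4 decimal places: 0.0448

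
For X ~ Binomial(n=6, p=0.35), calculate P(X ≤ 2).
0.647085

We have X ~ Binomial(n=6, p=0.35).

The CDF gives us P(X ≤ k).

Using the CDF:
P(X ≤ 2) = 0.647085

This means there's approximately a 64.7% chance that X is at most 2.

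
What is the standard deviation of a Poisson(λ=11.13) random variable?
3.3362

We have X ~ Poisson(λ=11.13).

For a Poisson distribution with λ=11.13:
σ = √Var(X) = 3.3362

The standard deviation is the square root of the variance.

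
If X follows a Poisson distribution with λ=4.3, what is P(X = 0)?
0.013569

We have X ~ Poisson(λ=4.3).

For a Poisson distribution, the PMF gives us the probability of each outcome.

Using the PMF formula:
P(X = 0) = 0.013569

Rounded to 4 decimal places: 0.0136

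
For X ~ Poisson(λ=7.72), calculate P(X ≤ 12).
0.948747

We have X ~ Poisson(λ=7.72).

The CDF gives us P(X ≤ k).

Using the CDF:
P(X ≤ 12) = 0.948747

This means there's approximately a 94.9% chance that X is at most 12.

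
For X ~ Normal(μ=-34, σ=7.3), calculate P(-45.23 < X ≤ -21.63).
0.892936

We have X ~ Normal(μ=-34, σ=7.3).

To find P(-45.23 < X ≤ -21.63), we use:
P(-45.23 < X ≤ -21.63) = P(X ≤ -21.63) - P(X ≤ -45.23)
                 = F(-21.63) - F(-45.23)
                 = 0.954917 - 0.061981
                 = 0.892936

So there's approximately a 89.3% chance that X falls in this range.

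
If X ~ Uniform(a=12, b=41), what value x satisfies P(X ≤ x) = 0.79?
34.9100

We have X ~ Uniform(a=12, b=41).

We want to find x such that P(X ≤ x) = 0.79.

This is the 79th percentile, which means 79% of values fall below this point.

Using the inverse CDF (quantile function):
x = F⁻¹(0.79) = 34.9100

Verification: P(X ≤ 34.9100) = 0.79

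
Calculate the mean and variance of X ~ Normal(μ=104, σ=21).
E[X] = 104.0000, Var(X) = 441.0000

We have X ~ Normal(μ=104, σ=21).

For a Normal distribution with μ=104, σ=21:

Expected value:
E[X] = 104.0000

Variance:
Var(X) = 441.0000

Standard deviation:
σ = √Var(X) = 21.0000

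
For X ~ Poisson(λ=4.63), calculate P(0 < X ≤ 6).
0.804288

We have X ~ Poisson(λ=4.63).

To find P(0 < X ≤ 6), we use:
P(0 < X ≤ 6) = P(X ≤ 6) - P(X ≤ 0)
                 = F(6) - F(0)
                 = 0.814043 - 0.009755
                 = 0.804288

So there's approximately a 80.4% chance that X falls in this range.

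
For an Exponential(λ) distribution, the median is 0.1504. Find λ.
λ = 4.6087

For X ~ Exponential(λ), the CDF is F(x) = 1 - e^(-λx).
The median m satisfies F(m) = 0.5:
1 - e^(-λm) = 0.5
e^(-λm) = 0.5
λm = ln(2)
m = ln(2) / λ

Given m = 0.1504:
λ = ln(2) / 0.1504 = 0.693147 / 0.1504 = 4.6087

Verification: ln(2) / 4.6087 = 0.1504 ✓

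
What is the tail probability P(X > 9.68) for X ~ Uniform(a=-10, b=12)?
0.105455

We have X ~ Uniform(a=-10, b=12).

P(X > 9.68) = 1 - P(X ≤ 9.68)
                = 1 - F(9.68)
                = 1 - 0.894545
                = 0.105455

So there's approximately a 10.5% chance that X exceeds 9.68.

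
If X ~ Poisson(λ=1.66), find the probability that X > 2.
0.232257

We have X ~ Poisson(λ=1.66).

P(X > 2) = 1 - P(X ≤ 2)
                = 1 - F(2)
                = 1 - 0.767743
                = 0.232257

So there's approximately a 23.2% chance that X exceeds 2.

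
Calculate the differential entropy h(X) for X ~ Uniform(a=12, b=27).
2.7081 nats

We have X ~ Uniform(a=12, b=27).

The differential entropy measures the uncertainty or information content of the distribution.

For a Uniform distribution with a=12, b=27:
h(X) = 2.7081 nats

(In bits, this would be 3.9069 bits.)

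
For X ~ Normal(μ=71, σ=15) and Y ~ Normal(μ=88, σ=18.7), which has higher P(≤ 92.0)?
X has higher probability (P(X ≤ 92.0) = 0.9192 > P(Y ≤ 92.0) = 0.5847)

Compute P(≤ 92.0) for each distribution:

X ~ Normal(μ=71, σ=15):
P(X ≤ 92.0) = 0.9192

Y ~ Normal(μ=88, σ=18.7):
P(Y ≤ 92.0) = 0.5847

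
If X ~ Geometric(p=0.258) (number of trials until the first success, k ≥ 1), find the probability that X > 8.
0.091882

We have X ~ Geometric(p=0.258) (number of trials until the first success, k ≥ 1).

P(X > 8) = 1 - P(X ≤ 8)
                = 1 - F(8)
                = 1 - 0.908118
                = 0.091882

So there's approximately a 9.2% chance that X exceeds 8.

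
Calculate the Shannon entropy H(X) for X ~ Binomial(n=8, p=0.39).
1.7353 nats

We have X ~ Binomial(n=8, p=0.39).

The Shannon entropy measures the uncertainty or information content of the distribution.

For a Binomial distribution with n=8, p=0.39:
H(X) = 1.7353 nats

(In bits, this would be 2.5034 bits.)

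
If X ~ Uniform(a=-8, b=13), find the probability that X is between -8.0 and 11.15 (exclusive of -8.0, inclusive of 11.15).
0.911905

We have X ~ Uniform(a=-8, b=13).

To find P(-8.0 < X ≤ 11.15), we use:
P(-8.0 < X ≤ 11.15) = P(X ≤ 11.15) - P(X ≤ -8.0)
                 = F(11.15) - F(-8.0)
                 = 0.911905 - 0.000000
                 = 0.911905

So there's approximately a 91.2% chance that X falls in this range.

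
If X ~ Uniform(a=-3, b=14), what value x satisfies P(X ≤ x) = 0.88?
11.9600

We have X ~ Uniform(a=-3, b=14).

We want to find x such that P(X ≤ x) = 0.88.

This is the 88th percentile, which means 88% of values fall below this point.

Using the inverse CDF (quantile function):
x = F⁻¹(0.88) = 11.9600

Verification: P(X ≤ 11.9600) = 0.88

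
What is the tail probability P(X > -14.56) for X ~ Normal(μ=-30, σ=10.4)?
0.068823

We have X ~ Normal(μ=-30, σ=10.4).

P(X > -14.56) = 1 - P(X ≤ -14.56)
                = 1 - F(-14.56)
                = 1 - 0.931177
                = 0.068823

So there's approximately a 6.9% chance that X exceeds -14.56.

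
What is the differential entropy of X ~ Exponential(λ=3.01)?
-0.1019 nats

We have X ~ Exponential(λ=3.01).

The differential entropy measures the uncertainty or information content of the distribution.

For an Exponential distribution with λ=3.01:
h(X) = -0.1019 nats

(In bits, this would be -0.1471 bits.)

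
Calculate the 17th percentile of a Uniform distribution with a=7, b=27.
10.4000

We have X ~ Uniform(a=7, b=27).

We want to find x such that P(X ≤ x) = 0.17.

This is the 17th percentile, which means 17% of values fall below this point.

Using the inverse CDF (quantile function):
x = F⁻¹(0.17) = 10.4000

Verification: P(X ≤ 10.4000) = 0.17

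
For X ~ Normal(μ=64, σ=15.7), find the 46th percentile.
62.4232

We have X ~ Normal(μ=64, σ=15.7).

We want to find x such that P(X ≤ x) = 0.46.

This is the 46th percentile, which means 46% of values fall below this point.

Using the inverse CDF (quantile function):
x = F⁻¹(0.46) = 62.4232

Verification: P(X ≤ 62.4232) = 0.46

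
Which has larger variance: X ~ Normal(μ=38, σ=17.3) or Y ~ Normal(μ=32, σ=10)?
X has larger variance (299.2900 > 100.0000)

Compute the variance for each distribution:

X ~ Normal(μ=38, σ=17.3):
Var(X) = 299.2900

Y ~ Normal(μ=32, σ=10):
Var(Y) = 100.0000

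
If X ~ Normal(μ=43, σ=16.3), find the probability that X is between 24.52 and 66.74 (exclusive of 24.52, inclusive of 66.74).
0.798913

We have X ~ Normal(μ=43, σ=16.3).

To find P(24.52 < X ≤ 66.74), we use:
P(24.52 < X ≤ 66.74) = P(X ≤ 66.74) - P(X ≤ 24.52)
                 = F(66.74) - F(24.52)
                 = 0.927365 - 0.128451
                 = 0.798913

So there's approximately a 79.9% chance that X falls in this range.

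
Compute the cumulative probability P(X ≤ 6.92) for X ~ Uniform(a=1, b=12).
0.538182

We have X ~ Uniform(a=1, b=12).

The CDF gives us P(X ≤ k).

Using the CDF:
P(X ≤ 6.92) = 0.538182

This means there's approximately a 53.8% chance that X is at most 6.92.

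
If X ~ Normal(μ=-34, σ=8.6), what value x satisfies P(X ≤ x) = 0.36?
-37.0827

We have X ~ Normal(μ=-34, σ=8.6).

We want to find x such that P(X ≤ x) = 0.36.

This is the 36th percentile, which means 36% of values fall below this point.

Using the inverse CDF (quantile function):
x = F⁻¹(0.36) = -37.0827

Verification: P(X ≤ -37.0827) = 0.36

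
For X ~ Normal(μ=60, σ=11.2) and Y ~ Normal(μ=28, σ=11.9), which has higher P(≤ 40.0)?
Y has higher probability (P(Y ≤ 40.0) = 0.8434 > P(X ≤ 40.0) = 0.0371)

Compute P(≤ 40.0) for each distribution:

X ~ Normal(μ=60, σ=11.2):
P(X ≤ 40.0) = 0.0371

Y ~ Normal(μ=28, σ=11.9):
P(Y ≤ 40.0) = 0.8434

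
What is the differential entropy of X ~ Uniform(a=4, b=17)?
2.5649 nats

We have X ~ Uniform(a=4, b=17).

The differential entropy measures the uncertainty or information content of the distribution.

For a Uniform distribution with a=4, b=17:
h(X) = 2.5649 nats

(In bits, this would be 3.7004 bits.)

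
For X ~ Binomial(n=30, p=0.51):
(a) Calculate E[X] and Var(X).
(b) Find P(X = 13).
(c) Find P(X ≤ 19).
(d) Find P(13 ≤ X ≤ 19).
(a) E[X] = 15.3000, Var(X) = 7.4970
(b) P(X = 13) = 0.102343
(c) P(X ≤ 19) = 0.938393
(d) P(13 ≤ X ≤ 19) = 0.785140

We have X ~ Binomial(n=30, p=0.51).

(a) Moments:
E[X] = 15.3000
Var(X) = 7.4970
σ = √Var(X) = 2.7381

(b) Point probability using PMF:
P(X = 13) = 0.102343

(c) Cumulative probability using CDF:
P(X ≤ 19) = F(19) = 0.938393

(d) Range probability:
P(13 ≤ X ≤ 19) = P(X ≤ 19) - P(X ≤ 12)
                   = F(19) - F(12)
                   = 0.938393 - 0.153253
                   = 0.785140

This means approximately 78.5% of outcomes fall in the interval [13, 19].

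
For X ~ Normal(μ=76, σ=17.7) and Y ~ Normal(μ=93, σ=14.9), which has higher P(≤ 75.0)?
X has higher probability (P(X ≤ 75.0) = 0.4775 > P(Y ≤ 75.0) = 0.1135)

Compute P(≤ 75.0) for each distribution:

X ~ Normal(μ=76, σ=17.7):
P(X ≤ 75.0) = 0.4775

Y ~ Normal(μ=93, σ=14.9):
P(Y ≤ 75.0) = 0.1135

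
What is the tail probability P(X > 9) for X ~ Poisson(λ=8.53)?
0.350926

We have X ~ Poisson(λ=8.53).

P(X > 9) = 1 - P(X ≤ 9)
                = 1 - F(9)
                = 1 - 0.649074
                = 0.350926

So there's approximately a 35.1% chance that X exceeds 9.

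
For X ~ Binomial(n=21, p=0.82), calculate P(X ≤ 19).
0.913097

We have X ~ Binomial(n=21, p=0.82).

The CDF gives us P(X ≤ k).

Using the CDF:
P(X ≤ 19) = 0.913097

This means there's approximately a 91.3% chance that X is at most 19.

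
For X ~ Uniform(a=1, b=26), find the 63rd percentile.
16.7500

We have X ~ Uniform(a=1, b=26).

We want to find x such that P(X ≤ x) = 0.63.

This is the 63rd percentile, which means 63% of values fall below this point.

Using the inverse CDF (quantile function):
x = F⁻¹(0.63) = 16.7500

Verification: P(X ≤ 16.7500) = 0.63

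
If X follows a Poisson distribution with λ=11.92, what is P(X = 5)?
0.013348

We have X ~ Poisson(λ=11.92).

For a Poisson distribution, the PMF gives us the probability of each outcome.

Using the PMF formula:
P(X = 5) = 0.013348

Rounded to 4 decimal places: 0.0133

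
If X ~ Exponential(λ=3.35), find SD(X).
0.2985

We have X ~ Exponential(λ=3.35).

For an Exponential distribution with λ=3.35:
σ = √Var(X) = 0.2985

The standard deviation is the square root of the variance.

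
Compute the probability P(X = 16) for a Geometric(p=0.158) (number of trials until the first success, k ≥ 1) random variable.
0.011977

We have X ~ Geometric(p=0.158) (number of trials until the first success, k ≥ 1).

For a Geometric distribution, the PMF gives us the probability of each outcome.

Using the PMF formula:
P(X = 16) = 0.011977

Rounded to 4 decimal places: 0.0120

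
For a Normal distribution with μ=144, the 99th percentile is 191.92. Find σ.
σ = 20.5988

For X ~ Normal(μ, σ), the p-th percentile satisfies x = μ + z_p × σ,
where z_p = Φ⁻¹(p) is the standard normal quantile.

Step 1: z_{0.99} = Φ⁻¹(0.99) = 2.3263

Step 2: Solve for σ:
191.92 = 144 + 2.3263 × σ
σ = (191.92 - 144) / 2.3263
σ = 47.92 / 2.3263
σ = 20.5988

Verification: μ + z × σ = 144 + 2.3263 × 20.5988 = 191.92 ✓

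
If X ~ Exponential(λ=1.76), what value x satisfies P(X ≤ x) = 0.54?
0.4412

We have X ~ Exponential(λ=1.76).

We want to find x such that P(X ≤ x) = 0.54.

This is the 54th percentile, which means 54% of values fall below this point.

Using the inverse CDF (quantile function):
x = F⁻¹(0.54) = 0.4412

Verification: P(X ≤ 0.4412) = 0.54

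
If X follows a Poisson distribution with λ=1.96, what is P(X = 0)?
0.140858

We have X ~ Poisson(λ=1.96).

For a Poisson distribution, the PMF gives us the probability of each outcome.

Using the PMF formula:
P(X = 0) = 0.140858

Rounded to 4 decimal places: 0.1409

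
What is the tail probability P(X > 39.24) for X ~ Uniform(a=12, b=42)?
0.092000

We have X ~ Uniform(a=12, b=42).

P(X > 39.24) = 1 - P(X ≤ 39.24)
                = 1 - F(39.24)
                = 1 - 0.908000
                = 0.092000

So there's approximately a 9.2% chance that X exceeds 39.24.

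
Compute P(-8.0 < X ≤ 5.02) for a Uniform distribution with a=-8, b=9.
0.765882

We have X ~ Uniform(a=-8, b=9).

To find P(-8.0 < X ≤ 5.02), we use:
P(-8.0 < X ≤ 5.02) = P(X ≤ 5.02) - P(X ≤ -8.0)
                 = F(5.02) - F(-8.0)
                 = 0.765882 - 0.000000
                 = 0.765882

So there's approximately a 76.6% chance that X falls in this range.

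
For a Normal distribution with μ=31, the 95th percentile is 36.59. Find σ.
σ = 3.3985

For X ~ Normal(μ, σ), the p-th percentile satisfies x = μ + z_p × σ,
where z_p = Φ⁻¹(p) is the standard normal quantile.

Step 1: z_{0.95} = Φ⁻¹(0.95) = 1.6449

Step 2: Solve for σ:
36.59 = 31 + 1.6449 × σ
σ = (36.59 - 31) / 1.6449
σ = 5.59 / 1.6449
σ = 3.3985

Verification: μ + z × σ = 31 + 1.6449 × 3.3985 = 36.59 ✓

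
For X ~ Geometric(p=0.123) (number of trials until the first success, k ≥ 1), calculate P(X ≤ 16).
0.877540

We have X ~ Geometric(p=0.123) (number of trials until the first success, k ≥ 1).

The CDF gives us P(X ≤ k).

Using the CDF:
P(X ≤ 16) = 0.877540

This means there's approximately a 87.8% chance that X is at most 16.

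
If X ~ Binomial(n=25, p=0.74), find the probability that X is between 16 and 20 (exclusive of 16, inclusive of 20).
0.638389

We have X ~ Binomial(n=25, p=0.74).

To find P(16 < X ≤ 20), we use:
P(16 < X ≤ 20) = P(X ≤ 20) - P(X ≤ 16)
                 = F(20) - F(16)
                 = 0.817422 - 0.179033
                 = 0.638389

So there's approximately a 63.8% chance that X falls in this range.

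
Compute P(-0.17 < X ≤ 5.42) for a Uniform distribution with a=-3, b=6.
0.621111

We have X ~ Uniform(a=-3, b=6).

To find P(-0.17 < X ≤ 5.42), we use:
P(-0.17 < X ≤ 5.42) = P(X ≤ 5.42) - P(X ≤ -0.17)
                 = F(5.42) - F(-0.17)
                 = 0.935556 - 0.314444
                 = 0.621111

So there's approximately a 62.1% chance that X falls in this range.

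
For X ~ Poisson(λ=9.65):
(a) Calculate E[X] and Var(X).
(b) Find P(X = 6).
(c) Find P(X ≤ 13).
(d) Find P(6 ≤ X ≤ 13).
(a) E[X] = 9.6500, Var(X) = 9.6500
(b) P(X = 6) = 0.072259
(c) P(X ≤ 13) = 0.888625
(d) P(6 ≤ X ≤ 13) = 0.807083

We have X ~ Poisson(λ=9.65).

(a) Moments:
E[X] = 9.6500
Var(X) = 9.6500
σ = √Var(X) = 3.1064

(b) Point probability using PMF:
P(X = 6) = 0.072259

(c) Cumulative probability using CDF:
P(X ≤ 13) = F(13) = 0.888625

(d) Range probability:
P(6 ≤ X ≤ 13) = P(X ≤ 13) - P(X ≤ 5)
                   = F(13) - F(5)
                   = 0.888625 - 0.081541
                   = 0.807083

This means approximately 80.7% of outcomes fall in the interval [6, 13].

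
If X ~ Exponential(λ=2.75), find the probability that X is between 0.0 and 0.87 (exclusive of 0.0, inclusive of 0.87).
0.908599

We have X ~ Exponential(λ=2.75).

To find P(0.0 < X ≤ 0.87), we use:
P(0.0 < X ≤ 0.87) = P(X ≤ 0.87) - P(X ≤ 0.0)
                 = F(0.87) - F(0.0)
                 = 0.908599 - 0.000000
                 = 0.908599

So there's approximately a 90.9% chance that X falls in this range.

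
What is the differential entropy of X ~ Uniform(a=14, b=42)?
3.3322 nats

We have X ~ Uniform(a=14, b=42).

The differential entropy measures the uncertainty or information content of the distribution.

For a Uniform distribution with a=14, b=42:
h(X) = 3.3322 nats

(In bits, this would be 4.8074 bits.)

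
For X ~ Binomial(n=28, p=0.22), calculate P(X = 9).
0.074282

We have X ~ Binomial(n=28, p=0.22).

For a Binomial distribution, the PMF gives us the probability of each outcome.

Using the PMF formula:
P(X = 9) = 0.074282

Rounded to 4 decimal places: 0.0743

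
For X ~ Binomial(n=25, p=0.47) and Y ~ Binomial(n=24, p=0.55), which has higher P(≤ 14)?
X has higher probability (P(X ≤ 14) = 0.8647 > P(Y ≤ 14) = 0.7009)

Compute P(≤ 14) for each distribution:

X ~ Binomial(n=25, p=0.47):
P(X ≤ 14) = 0.8647

Y ~ Binomial(n=24, p=0.55):
P(Y ≤ 14) = 0.7009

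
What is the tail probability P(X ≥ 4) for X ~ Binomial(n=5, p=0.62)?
0.372364

We have X ~ Binomial(n=5, p=0.62).

For discrete distributions, P(X ≥ 4) = 1 - P(X ≤ 3).

P(X ≤ 3) = 0.627636
P(X ≥ 4) = 1 - 0.627636 = 0.372364

So there's approximately a 37.2% chance that X is at least 4.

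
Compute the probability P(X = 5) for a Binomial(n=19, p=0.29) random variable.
0.197293

We have X ~ Binomial(n=19, p=0.29).

For a Binomial distribution, the PMF gives us the probability of each outcome.

Using the PMF formula:
P(X = 5) = 0.197293

Rounded to 4 decimal places: 0.1973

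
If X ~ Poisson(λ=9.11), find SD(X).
3.0183

We have X ~ Poisson(λ=9.11).

For a Poisson distribution with λ=9.11:
σ = √Var(X) = 3.0183

The standard deviation is the square root of the variance.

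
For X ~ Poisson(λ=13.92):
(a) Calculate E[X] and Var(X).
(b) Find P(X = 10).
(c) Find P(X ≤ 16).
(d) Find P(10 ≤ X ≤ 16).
(a) E[X] = 13.9200, Var(X) = 13.9200
(b) P(X = 10) = 0.067803
(c) P(X ≤ 16) = 0.762802
(d) P(10 ≤ X ≤ 16) = 0.649561

We have X ~ Poisson(λ=13.92).

(a) Moments:
E[X] = 13.9200
Var(X) = 13.9200
σ = √Var(X) = 3.7310

(b) Point probability using PMF:
P(X = 10) = 0.067803

(c) Cumulative probability using CDF:
P(X ≤ 16) = F(16) = 0.762802

(d) Range probability:
P(10 ≤ X ≤ 16) = P(X ≤ 16) - P(X ≤ 9)
                   = F(16) - F(9)
                   = 0.762802 - 0.113241
                   = 0.649561

This means approximately 65.0% of outcomes fall in the interval [10, 16].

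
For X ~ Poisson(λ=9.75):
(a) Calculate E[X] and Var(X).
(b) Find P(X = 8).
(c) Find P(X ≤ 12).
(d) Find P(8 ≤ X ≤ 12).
(a) E[X] = 9.7500, Var(X) = 9.7500
(b) P(X = 8) = 0.118072
(c) P(X ≤ 12) = 0.814640
(d) P(8 ≤ X ≤ 12) = 0.571051

We have X ~ Poisson(λ=9.75).

(a) Moments:
E[X] = 9.7500
Var(X) = 9.7500
σ = √Var(X) = 3.1225

(b) Point probability using PMF:
P(X = 8) = 0.118072

(c) Cumulative probability using CDF:
P(X ≤ 12) = F(12) = 0.814640

(d) Range probability:
P(8 ≤ X ≤ 12) = P(X ≤ 12) - P(X ≤ 7)
                   = F(12) - F(7)
                   = 0.814640 - 0.243589
                   = 0.571051

This means approximately 57.1% of outcomes fall in the interval [8, 12].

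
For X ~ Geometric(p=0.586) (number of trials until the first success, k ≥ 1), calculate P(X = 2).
0.242604

We have X ~ Geometric(p=0.586) (number of trials until the first success, k ≥ 1).

For a Geometric distribution, the PMF gives us the probability of each outcome.

Using the PMF formula:
P(X = 2) = 0.242604

Rounded to 4 decimal places: 0.2426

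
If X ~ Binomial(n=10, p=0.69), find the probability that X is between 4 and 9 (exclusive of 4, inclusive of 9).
0.920428

We have X ~ Binomial(n=10, p=0.69).

To find P(4 < X ≤ 9), we use:
P(4 < X ≤ 9) = P(X ≤ 9) - P(X ≤ 4)
                 = F(9) - F(4)
                 = 0.975538 - 0.055110
                 = 0.920428

So there's approximately a 92.0% chance that X falls in this range.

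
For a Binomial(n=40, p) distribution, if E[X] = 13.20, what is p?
p = 0.33

For a Binomial(n, p) distribution:
E[X] = n × p

Given n = 40 and E[X] = 13.20:
13.20 = 40 × p
p = 13.20 / 40 = 0.33

Verification: Binomial(40, 0.33) has E[X] = 13.20 ✓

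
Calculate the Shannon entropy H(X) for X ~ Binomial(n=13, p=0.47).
2.0057 nats

We have X ~ Binomial(n=13, p=0.47).

The Shannon entropy measures the uncertainty or information content of the distribution.

For a Binomial distribution with n=13, p=0.47:
H(X) = 2.0057 nats

(In bits, this would be 2.8937 bits.)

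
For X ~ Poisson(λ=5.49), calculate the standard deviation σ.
2.3431

We have X ~ Poisson(λ=5.49).

For a Poisson distribution with λ=5.49:
σ = √Var(X) = 2.3431

The standard deviation is the square root of the variance.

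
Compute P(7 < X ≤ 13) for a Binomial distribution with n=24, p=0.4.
0.754563

We have X ~ Binomial(n=24, p=0.4).

To find P(7 < X ≤ 13), we use:
P(7 < X ≤ 13) = P(X ≤ 13) - P(X ≤ 7)
                 = F(13) - F(7)
                 = 0.946508 - 0.191945
                 = 0.754563

So there's approximately a 75.5% chance that X falls in this range.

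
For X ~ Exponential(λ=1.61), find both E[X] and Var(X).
E[X] = 0.6211, Var(X) = 0.3858

We have X ~ Exponential(λ=1.61).

For an Exponential distribution with λ=1.61:

Expected value:
E[X] = 0.6211

Variance:
Var(X) = 0.3858

Standard deviation:
σ = √Var(X) = 0.6211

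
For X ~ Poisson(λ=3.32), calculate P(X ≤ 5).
0.880459

We have X ~ Poisson(λ=3.32).

The CDF gives us P(X ≤ k).

Using the CDF:
P(X ≤ 5) = 0.880459

This means there's approximately a 88.0% chance that X is at most 5.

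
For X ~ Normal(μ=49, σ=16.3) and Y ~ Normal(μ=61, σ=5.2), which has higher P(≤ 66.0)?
X has higher probability (P(X ≤ 66.0) = 0.8515 > P(Y ≤ 66.0) = 0.8319)

Compute P(≤ 66.0) for each distribution:

X ~ Normal(μ=49, σ=16.3):
P(X ≤ 66.0) = 0.8515

Y ~ Normal(μ=61, σ=5.2):
P(Y ≤ 66.0) = 0.8319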